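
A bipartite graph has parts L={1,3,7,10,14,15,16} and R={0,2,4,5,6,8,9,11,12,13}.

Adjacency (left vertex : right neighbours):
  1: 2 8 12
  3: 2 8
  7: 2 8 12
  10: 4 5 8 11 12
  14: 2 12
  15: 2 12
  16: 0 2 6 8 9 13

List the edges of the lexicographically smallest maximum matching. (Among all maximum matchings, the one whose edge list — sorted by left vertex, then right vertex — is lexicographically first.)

|M| = 5 (so the lex-smallest maximum matching has 5 edges)
process left vertices in ascending order; for each, take the smallest-labelled available neighbour that still permits 5 edges overall, or leave it unmatched if none does
lex-smallest matching: {1-2, 3-8, 7-12, 10-4, 16-0}

Lex-smallest maximum matching: {(1,2), (3,8), (7,12), (10,4), (16,0)}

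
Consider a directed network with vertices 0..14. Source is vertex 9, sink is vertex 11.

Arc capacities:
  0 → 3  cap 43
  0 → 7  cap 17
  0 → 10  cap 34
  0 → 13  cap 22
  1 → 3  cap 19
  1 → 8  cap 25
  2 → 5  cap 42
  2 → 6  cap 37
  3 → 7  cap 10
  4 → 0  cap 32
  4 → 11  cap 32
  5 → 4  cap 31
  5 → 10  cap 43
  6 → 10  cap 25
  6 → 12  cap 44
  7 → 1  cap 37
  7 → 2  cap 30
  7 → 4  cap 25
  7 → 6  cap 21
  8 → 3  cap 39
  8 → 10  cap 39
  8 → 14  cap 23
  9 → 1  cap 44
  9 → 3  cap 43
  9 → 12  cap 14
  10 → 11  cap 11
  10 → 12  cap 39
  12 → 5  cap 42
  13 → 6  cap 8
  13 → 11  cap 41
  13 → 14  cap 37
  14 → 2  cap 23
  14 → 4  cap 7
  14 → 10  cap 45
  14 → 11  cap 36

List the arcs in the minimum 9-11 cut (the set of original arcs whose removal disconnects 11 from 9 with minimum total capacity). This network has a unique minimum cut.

Min-cut arcs: {(1,8), (3,7), (9,12)} (total capacity 49)

augment #1: 9→1→8→10→11 push 11
augment #2: 9→1→8→14→11 push 14
augment #3: 9→3→7→4→11 push 10
augment #4: 9→12→5→4→11 push 14
max flow = 49; residual-reachable set from 9 gives S-side
cut edges (S→T): {(1,8), (3,7), (9,12)} total cap 49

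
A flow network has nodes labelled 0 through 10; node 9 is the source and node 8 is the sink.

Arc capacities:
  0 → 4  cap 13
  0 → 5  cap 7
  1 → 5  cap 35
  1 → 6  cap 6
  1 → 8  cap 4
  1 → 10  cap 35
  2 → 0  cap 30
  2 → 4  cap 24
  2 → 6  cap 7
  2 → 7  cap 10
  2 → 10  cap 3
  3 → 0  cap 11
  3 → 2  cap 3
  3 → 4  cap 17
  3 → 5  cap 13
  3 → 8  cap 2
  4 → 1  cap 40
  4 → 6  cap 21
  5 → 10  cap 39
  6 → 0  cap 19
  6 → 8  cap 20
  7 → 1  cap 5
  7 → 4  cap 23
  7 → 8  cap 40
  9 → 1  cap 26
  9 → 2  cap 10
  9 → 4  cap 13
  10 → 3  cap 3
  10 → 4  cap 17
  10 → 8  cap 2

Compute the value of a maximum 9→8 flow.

augment #1: 9→1→8 bottleneck 4, total now 4
augment #2: 9→1→6→8 bottleneck 6, total now 10
augment #3: 9→1→10→8 bottleneck 2, total now 12
augment #4: 9→2→6→8 bottleneck 7, total now 19
augment #5: 9→2→7→8 bottleneck 3, total now 22
augment #6: 9→4→6→8 bottleneck 7, total now 29
augment #7: 9→1→10→3→8 bottleneck 2, total now 31
augment #8: 9→4→6→2→7→8 bottleneck 6, total now 37
augment #9: 9→1→10→3→2→7→8 bottleneck 1, total now 38

Maximum flow value: 38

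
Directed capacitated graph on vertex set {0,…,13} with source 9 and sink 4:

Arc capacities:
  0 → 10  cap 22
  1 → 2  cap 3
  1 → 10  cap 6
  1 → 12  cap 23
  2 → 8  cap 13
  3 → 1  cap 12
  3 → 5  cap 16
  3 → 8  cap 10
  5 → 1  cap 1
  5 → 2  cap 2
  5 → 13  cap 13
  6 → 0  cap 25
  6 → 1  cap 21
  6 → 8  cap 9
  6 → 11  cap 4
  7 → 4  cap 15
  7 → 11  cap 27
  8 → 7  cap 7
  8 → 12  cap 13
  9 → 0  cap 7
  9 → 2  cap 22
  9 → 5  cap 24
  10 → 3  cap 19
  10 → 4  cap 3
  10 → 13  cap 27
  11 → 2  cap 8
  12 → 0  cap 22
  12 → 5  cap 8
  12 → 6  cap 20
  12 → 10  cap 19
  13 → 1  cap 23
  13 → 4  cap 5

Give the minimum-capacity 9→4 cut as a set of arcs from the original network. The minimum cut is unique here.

Min-cut arcs: {(8,7), (10,4), (13,4)} (total capacity 15)

augment #1: 9→0→10→4 push 3
augment #2: 9→5→13→4 push 5
augment #3: 9→2→8→7→4 push 7
max flow = 15; residual-reachable set from 9 gives S-side
cut edges (S→T): {(8,7), (10,4), (13,4)} total cap 15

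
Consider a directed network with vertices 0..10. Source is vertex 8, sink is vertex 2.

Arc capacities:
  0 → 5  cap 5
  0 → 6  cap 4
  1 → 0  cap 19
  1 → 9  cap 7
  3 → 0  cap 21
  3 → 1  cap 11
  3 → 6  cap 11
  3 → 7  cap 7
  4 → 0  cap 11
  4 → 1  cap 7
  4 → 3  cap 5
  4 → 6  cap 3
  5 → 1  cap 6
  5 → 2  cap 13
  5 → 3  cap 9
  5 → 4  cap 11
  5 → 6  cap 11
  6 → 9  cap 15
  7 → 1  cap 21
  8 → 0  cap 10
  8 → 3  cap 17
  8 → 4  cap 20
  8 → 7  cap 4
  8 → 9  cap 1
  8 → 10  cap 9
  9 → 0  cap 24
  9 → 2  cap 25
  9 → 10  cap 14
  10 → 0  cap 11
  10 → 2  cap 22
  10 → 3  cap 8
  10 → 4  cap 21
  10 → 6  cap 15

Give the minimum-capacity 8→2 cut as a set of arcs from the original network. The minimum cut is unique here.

augment #1: 8→9→2 push 1
augment #2: 8→10→2 push 9
augment #3: 8→0→5→2 push 5
augment #4: 8→0→6→9→2 push 4
augment #5: 8→3→1→9→2 push 7
augment #6: 8→3→6→9→2 push 10
augment #7: 8→4→6→9→2 push 1
max flow = 37; residual-reachable set from 8 gives S-side
cut edges (S→T): {(0,5), (1,9), (6,9), (8,9), (8,10)} total cap 37

Min-cut arcs: {(0,5), (1,9), (6,9), (8,9), (8,10)} (total capacity 37)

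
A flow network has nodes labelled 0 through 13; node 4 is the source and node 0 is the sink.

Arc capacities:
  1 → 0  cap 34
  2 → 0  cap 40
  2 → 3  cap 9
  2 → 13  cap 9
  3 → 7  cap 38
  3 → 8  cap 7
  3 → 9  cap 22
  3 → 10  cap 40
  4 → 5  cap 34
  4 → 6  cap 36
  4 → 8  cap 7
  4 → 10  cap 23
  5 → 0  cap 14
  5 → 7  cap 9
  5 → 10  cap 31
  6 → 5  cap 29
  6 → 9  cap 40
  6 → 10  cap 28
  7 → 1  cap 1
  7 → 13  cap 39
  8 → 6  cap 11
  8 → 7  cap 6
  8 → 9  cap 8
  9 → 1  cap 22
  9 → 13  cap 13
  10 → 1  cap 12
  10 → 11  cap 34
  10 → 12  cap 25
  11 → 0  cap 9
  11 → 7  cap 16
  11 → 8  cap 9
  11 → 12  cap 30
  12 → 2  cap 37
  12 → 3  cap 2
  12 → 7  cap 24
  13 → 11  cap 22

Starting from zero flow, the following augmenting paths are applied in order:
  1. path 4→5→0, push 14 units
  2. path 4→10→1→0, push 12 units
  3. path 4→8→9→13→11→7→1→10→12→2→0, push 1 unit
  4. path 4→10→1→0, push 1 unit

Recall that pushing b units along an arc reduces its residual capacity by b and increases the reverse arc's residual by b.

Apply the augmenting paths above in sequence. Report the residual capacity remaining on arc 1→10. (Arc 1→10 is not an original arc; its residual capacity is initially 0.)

after path 1 (4→5→0, push 14): res(1,10)=0
after path 2 (4→10→1→0, push 12): res(1,10)=12
after path 3 (4→8→9→13→11→7→1→10→12→2→0, push 1): res(1,10)=11
after path 4 (4→10→1→0, push 1): res(1,10)=12

Residual capacity of (1,10): 12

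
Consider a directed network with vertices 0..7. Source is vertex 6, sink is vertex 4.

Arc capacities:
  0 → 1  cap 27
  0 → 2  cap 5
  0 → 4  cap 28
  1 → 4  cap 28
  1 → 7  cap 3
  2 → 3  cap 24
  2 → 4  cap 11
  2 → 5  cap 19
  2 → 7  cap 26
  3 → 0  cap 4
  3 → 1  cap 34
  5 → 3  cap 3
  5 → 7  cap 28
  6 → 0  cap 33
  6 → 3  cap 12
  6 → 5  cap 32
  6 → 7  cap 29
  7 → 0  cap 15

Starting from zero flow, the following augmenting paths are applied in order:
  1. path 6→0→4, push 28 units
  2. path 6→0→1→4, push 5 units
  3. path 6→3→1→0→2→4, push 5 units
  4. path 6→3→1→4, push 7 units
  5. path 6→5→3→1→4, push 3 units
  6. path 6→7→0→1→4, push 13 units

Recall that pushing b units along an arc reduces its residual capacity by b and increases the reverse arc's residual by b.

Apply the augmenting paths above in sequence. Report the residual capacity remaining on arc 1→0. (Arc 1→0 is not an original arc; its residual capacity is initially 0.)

after path 1 (6→0→4, push 28): res(1,0)=0
after path 2 (6→0→1→4, push 5): res(1,0)=5
after path 3 (6→3→1→0→2→4, push 5): res(1,0)=0
after path 4 (6→3→1→4, push 7): res(1,0)=0
after path 5 (6→5→3→1→4, push 3): res(1,0)=0
after path 6 (6→7→0→1→4, push 13): res(1,0)=13

Residual capacity of (1,0): 13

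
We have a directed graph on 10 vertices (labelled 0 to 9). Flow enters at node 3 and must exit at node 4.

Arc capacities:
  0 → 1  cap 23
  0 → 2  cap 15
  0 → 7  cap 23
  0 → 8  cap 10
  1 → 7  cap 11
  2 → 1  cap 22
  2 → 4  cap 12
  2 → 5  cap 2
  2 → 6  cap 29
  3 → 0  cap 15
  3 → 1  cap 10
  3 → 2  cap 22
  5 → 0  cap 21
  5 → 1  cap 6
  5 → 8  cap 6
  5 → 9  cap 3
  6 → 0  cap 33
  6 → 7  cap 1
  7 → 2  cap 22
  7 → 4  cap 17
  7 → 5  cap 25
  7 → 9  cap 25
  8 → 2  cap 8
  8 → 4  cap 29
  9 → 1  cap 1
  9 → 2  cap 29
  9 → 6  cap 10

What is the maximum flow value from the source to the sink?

Maximum flow value: 45

augment #1: 3→2→4 bottleneck 12, total now 12
augment #2: 3→0→7→4 bottleneck 15, total now 27
augment #3: 3→1→7→4 bottleneck 2, total now 29
augment #4: 3→2→5→8→4 bottleneck 2, total now 31
augment #5: 3→1→7→0→8→4 bottleneck 8, total now 39
augment #6: 3→2→6→0→8→4 bottleneck 2, total now 41
augment #7: 3→2→1→7→5→8→4 bottleneck 1, total now 42
augment #8: 3→2→6→7→5→8→4 bottleneck 1, total now 43
augment #9: 3→2→6→0→7→5→8→4 bottleneck 2, total now 45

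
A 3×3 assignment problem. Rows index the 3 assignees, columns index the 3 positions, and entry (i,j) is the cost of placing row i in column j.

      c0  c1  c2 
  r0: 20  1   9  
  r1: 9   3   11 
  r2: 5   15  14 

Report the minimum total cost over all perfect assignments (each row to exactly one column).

Minimum assignment cost: 17

one of 2 optimal assignments: row0→col1 (cost 1), row1→col2 (cost 11), row2→col0 (cost 5)
total = 1 + 11 + 5 = 17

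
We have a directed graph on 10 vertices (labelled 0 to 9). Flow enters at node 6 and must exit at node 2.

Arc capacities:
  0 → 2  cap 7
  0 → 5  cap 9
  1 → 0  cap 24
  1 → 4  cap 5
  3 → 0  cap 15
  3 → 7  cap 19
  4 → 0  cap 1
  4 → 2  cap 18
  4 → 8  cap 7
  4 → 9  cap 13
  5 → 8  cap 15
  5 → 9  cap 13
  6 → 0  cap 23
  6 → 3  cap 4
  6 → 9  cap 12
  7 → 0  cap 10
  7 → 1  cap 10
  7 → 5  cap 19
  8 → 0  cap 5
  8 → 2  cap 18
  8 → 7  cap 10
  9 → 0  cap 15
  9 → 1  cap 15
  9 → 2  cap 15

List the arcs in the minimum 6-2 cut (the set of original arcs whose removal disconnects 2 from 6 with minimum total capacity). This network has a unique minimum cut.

Min-cut arcs: {(0,2), (0,5), (6,3), (6,9)} (total capacity 32)

augment #1: 6→0→2 push 7
augment #2: 6→9→2 push 12
augment #3: 6→0→5→8→2 push 9
augment #4: 6→3→7→1→4→2 push 4
max flow = 32; residual-reachable set from 6 gives S-side
cut edges (S→T): {(0,2), (0,5), (6,3), (6,9)} total cap 32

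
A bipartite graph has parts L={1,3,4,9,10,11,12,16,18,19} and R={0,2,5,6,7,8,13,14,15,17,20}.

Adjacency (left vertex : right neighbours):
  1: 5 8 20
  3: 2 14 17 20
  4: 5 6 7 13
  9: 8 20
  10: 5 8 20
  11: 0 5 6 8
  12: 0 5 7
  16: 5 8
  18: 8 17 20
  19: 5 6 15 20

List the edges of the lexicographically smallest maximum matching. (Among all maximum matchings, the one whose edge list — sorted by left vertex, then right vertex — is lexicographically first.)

|M| = 9 (so the lex-smallest maximum matching has 9 edges)
process left vertices in ascending order; for each, take the smallest-labelled available neighbour that still permits 9 edges overall, or leave it unmatched if none does
lex-smallest matching: {1-5, 3-2, 4-6, 9-8, 10-20, 11-0, 12-7, 18-17, 19-15}

Lex-smallest maximum matching: {(1,5), (3,2), (4,6), (9,8), (10,20), (11,0), (12,7), (18,17), (19,15)}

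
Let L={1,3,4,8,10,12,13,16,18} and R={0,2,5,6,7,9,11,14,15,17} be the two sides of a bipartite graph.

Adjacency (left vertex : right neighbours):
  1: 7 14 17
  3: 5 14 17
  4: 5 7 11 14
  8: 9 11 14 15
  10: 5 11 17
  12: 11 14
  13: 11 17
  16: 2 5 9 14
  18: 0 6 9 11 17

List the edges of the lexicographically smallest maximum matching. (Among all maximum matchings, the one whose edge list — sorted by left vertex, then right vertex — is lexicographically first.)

Lex-smallest maximum matching: {(1,7), (3,5), (4,11), (8,9), (10,17), (12,14), (16,2), (18,0)}

|M| = 8 (so the lex-smallest maximum matching has 8 edges)
process left vertices in ascending order; for each, take the smallest-labelled available neighbour that still permits 8 edges overall, or leave it unmatched if none does
lex-smallest matching: {1-7, 3-5, 4-11, 8-9, 10-17, 12-14, 16-2, 18-0}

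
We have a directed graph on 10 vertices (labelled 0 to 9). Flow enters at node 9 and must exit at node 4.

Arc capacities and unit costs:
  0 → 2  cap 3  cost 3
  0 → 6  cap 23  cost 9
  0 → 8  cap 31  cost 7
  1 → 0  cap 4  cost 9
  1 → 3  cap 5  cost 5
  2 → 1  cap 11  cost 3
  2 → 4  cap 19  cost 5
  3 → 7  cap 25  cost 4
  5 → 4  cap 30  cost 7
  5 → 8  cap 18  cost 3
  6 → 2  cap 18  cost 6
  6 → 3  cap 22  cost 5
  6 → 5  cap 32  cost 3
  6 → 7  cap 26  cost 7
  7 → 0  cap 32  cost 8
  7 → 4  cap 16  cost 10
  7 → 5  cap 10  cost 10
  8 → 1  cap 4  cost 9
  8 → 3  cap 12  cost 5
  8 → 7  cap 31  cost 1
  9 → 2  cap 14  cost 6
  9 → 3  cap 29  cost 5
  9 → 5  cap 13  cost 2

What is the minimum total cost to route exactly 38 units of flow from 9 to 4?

shortest-cost path #1: 9→5→4 push 13 @ unit cost 9 (adds 117)
shortest-cost path #2: 9→2→4 push 14 @ unit cost 11 (adds 154)
shortest-cost path #3: 9→3→7→4 push 11 @ unit cost 19 (adds 209)
total cost = 480

Minimum cost for 38 units: 480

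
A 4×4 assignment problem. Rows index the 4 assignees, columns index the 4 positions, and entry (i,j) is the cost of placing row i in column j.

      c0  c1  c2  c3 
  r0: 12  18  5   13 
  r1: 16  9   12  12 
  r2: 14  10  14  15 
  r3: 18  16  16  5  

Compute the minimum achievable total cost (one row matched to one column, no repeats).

Minimum assignment cost: 33

optimal assignment: row0→col2 (cost 5), row1→col1 (cost 9), row2→col0 (cost 14), row3→col3 (cost 5)
total = 5 + 9 + 14 + 5 = 33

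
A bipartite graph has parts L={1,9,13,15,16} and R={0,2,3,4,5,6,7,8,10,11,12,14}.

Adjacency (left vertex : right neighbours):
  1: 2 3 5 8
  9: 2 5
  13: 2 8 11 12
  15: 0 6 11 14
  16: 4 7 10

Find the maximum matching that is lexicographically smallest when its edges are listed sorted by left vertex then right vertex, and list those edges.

|M| = 5 (so the lex-smallest maximum matching has 5 edges)
process left vertices in ascending order; for each, take the smallest-labelled available neighbour that still permits 5 edges overall, or leave it unmatched if none does
lex-smallest matching: {1-2, 9-5, 13-8, 15-0, 16-4}

Lex-smallest maximum matching: {(1,2), (9,5), (13,8), (15,0), (16,4)}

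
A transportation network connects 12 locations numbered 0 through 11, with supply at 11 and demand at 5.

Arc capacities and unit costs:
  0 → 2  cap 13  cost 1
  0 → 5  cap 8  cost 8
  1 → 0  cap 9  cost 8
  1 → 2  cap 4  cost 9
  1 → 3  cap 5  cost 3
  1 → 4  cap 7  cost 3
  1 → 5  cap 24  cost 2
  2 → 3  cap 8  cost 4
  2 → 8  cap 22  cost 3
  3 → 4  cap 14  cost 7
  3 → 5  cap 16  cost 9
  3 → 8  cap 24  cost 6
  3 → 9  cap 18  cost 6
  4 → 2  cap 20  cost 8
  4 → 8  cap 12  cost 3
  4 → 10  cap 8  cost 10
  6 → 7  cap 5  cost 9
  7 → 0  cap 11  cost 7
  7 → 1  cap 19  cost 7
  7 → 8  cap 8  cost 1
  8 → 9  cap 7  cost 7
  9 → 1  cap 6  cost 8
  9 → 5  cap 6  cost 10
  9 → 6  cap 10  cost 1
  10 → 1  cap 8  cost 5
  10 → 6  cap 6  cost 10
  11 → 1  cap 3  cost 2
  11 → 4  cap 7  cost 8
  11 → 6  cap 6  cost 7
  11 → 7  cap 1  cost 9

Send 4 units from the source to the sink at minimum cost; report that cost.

Minimum cost for 4 units: 30

shortest-cost path #1: 11→1→5 push 3 @ unit cost 4 (adds 12)
shortest-cost path #2: 11→7→1→5 push 1 @ unit cost 18 (adds 18)
total cost = 30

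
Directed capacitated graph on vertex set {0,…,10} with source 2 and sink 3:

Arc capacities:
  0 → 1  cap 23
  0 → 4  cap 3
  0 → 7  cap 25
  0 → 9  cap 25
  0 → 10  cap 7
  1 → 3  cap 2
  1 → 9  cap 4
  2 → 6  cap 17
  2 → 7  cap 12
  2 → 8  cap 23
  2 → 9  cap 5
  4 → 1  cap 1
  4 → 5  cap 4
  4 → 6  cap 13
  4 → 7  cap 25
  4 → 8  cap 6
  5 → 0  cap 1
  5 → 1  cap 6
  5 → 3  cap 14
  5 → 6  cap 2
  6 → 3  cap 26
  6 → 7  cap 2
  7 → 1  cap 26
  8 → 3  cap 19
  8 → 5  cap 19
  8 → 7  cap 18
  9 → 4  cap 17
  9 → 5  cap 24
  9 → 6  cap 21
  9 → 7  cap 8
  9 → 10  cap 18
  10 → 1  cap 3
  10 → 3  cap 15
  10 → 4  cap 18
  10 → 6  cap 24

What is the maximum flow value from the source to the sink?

augment #1: 2→6→3 bottleneck 17, total now 17
augment #2: 2→8→3 bottleneck 19, total now 36
augment #3: 2→7→1→3 bottleneck 2, total now 38
augment #4: 2→8→5→3 bottleneck 4, total now 42
augment #5: 2→9→5→3 bottleneck 5, total now 47
augment #6: 2→7→1→9→5→3 bottleneck 4, total now 51

Maximum flow value: 51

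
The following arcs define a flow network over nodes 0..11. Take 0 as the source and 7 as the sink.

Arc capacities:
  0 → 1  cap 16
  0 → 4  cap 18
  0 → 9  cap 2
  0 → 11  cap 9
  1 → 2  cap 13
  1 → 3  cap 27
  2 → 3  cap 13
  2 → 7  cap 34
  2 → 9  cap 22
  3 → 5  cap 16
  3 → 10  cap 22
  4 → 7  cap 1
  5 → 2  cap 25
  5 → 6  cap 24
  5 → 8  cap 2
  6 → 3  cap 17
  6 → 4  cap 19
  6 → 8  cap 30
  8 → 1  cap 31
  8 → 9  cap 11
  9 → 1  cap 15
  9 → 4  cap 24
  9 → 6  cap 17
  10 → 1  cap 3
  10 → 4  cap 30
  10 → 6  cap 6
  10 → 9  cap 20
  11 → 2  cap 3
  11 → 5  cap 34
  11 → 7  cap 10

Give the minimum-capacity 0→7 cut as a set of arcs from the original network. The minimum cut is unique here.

augment #1: 0→4→7 push 1
augment #2: 0→11→7 push 9
augment #3: 0→1→2→7 push 13
augment #4: 0→1→3→5→2→7 push 3
augment #5: 0→9→1→3→5→2→7 push 2
max flow = 28; residual-reachable set from 0 gives S-side
cut edges (S→T): {(0,1), (0,9), (0,11), (4,7)} total cap 28

Min-cut arcs: {(0,1), (0,9), (0,11), (4,7)} (total capacity 28)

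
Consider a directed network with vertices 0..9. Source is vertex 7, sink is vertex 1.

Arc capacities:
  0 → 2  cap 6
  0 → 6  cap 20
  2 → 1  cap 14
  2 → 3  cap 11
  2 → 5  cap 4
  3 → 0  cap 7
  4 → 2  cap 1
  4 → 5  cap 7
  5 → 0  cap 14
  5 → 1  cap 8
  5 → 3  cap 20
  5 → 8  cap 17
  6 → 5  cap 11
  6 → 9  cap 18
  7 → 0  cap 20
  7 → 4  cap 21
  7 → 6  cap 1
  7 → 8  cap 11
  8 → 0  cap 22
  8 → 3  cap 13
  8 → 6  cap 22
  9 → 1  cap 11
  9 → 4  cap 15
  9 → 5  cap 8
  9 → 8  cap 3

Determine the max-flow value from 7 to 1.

augment #1: 7→0→2→1 bottleneck 6, total now 6
augment #2: 7→4→2→1 bottleneck 1, total now 7
augment #3: 7→4→5→1 bottleneck 7, total now 14
augment #4: 7→6→5→1 bottleneck 1, total now 15
augment #5: 7→0→6→9→1 bottleneck 11, total now 26

Maximum flow value: 26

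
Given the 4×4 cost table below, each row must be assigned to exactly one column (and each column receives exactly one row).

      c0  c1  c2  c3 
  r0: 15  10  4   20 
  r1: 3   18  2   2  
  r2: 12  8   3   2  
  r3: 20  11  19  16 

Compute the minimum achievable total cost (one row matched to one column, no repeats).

Minimum assignment cost: 20

optimal assignment: row0→col2 (cost 4), row1→col0 (cost 3), row2→col3 (cost 2), row3→col1 (cost 11)
total = 4 + 3 + 2 + 11 = 20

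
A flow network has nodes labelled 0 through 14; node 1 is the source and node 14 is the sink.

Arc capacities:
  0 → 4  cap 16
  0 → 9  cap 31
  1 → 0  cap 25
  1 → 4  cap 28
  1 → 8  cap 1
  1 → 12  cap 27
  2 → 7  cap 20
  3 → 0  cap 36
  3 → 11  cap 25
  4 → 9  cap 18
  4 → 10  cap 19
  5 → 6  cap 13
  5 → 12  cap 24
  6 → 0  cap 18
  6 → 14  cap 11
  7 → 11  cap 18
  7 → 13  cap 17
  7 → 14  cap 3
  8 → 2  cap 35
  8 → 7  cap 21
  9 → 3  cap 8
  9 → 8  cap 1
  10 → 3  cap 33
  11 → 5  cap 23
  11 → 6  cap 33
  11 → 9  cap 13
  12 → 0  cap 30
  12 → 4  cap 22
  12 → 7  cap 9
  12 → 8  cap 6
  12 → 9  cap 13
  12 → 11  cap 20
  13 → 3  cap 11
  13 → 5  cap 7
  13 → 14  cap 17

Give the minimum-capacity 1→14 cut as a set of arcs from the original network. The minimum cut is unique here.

augment #1: 1→8→7→14 push 1
augment #2: 1→12→7→14 push 2
augment #3: 1→12→7→13→14 push 7
augment #4: 1→12→11→6→14 push 11
augment #5: 1→12→8→7→13→14 push 6
augment #6: 1→0→9→8→7→13→14 push 1
max flow = 28; residual-reachable set from 1 gives S-side
cut edges (S→T): {(1,8), (6,14), (9,8), (12,7), (12,8)} total cap 28

Min-cut arcs: {(1,8), (6,14), (9,8), (12,7), (12,8)} (total capacity 28)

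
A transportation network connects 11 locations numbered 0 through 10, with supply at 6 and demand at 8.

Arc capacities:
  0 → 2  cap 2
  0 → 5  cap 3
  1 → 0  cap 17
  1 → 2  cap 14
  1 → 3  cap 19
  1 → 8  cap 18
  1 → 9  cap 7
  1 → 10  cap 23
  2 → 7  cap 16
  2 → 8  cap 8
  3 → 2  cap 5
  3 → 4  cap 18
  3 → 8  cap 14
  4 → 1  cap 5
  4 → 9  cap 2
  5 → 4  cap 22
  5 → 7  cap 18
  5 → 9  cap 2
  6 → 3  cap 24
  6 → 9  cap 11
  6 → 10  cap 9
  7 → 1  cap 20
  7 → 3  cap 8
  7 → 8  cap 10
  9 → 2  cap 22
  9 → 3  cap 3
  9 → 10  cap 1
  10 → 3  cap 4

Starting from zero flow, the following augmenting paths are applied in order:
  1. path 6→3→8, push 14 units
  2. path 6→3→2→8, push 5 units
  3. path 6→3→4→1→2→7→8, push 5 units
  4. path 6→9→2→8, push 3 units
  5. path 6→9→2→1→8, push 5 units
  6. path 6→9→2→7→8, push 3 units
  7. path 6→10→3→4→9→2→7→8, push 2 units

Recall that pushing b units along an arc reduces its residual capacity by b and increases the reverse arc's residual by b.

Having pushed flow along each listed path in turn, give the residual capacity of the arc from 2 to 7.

Residual capacity of (2,7): 6

after path 1 (6→3→8, push 14): res(2,7)=16
after path 2 (6→3→2→8, push 5): res(2,7)=16
after path 3 (6→3→4→1→2→7→8, push 5): res(2,7)=11
after path 4 (6→9→2→8, push 3): res(2,7)=11
after path 5 (6→9→2→1→8, push 5): res(2,7)=11
after path 6 (6→9→2→7→8, push 3): res(2,7)=8
after path 7 (6→10→3→4→9→2→7→8, push 2): res(2,7)=6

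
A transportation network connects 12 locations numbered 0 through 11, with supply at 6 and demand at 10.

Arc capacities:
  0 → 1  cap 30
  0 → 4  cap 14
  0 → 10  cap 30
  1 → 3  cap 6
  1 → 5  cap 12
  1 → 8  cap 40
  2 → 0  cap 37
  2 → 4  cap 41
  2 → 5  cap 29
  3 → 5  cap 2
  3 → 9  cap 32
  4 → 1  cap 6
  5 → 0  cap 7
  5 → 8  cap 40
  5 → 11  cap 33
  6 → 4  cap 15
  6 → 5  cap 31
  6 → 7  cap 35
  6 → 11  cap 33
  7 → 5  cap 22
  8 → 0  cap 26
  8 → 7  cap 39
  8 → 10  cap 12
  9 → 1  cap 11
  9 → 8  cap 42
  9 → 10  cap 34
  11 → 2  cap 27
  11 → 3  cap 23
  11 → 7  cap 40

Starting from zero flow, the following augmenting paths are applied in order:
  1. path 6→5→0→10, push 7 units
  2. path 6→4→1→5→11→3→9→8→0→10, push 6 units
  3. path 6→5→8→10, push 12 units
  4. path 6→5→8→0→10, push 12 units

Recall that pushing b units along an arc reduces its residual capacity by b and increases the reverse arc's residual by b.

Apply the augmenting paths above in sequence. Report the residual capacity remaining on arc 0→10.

Residual capacity of (0,10): 5

after path 1 (6→5→0→10, push 7): res(0,10)=23
after path 2 (6→4→1→5→11→3→9→8→0→10, push 6): res(0,10)=17
after path 3 (6→5→8→10, push 12): res(0,10)=17
after path 4 (6→5→8→0→10, push 12): res(0,10)=5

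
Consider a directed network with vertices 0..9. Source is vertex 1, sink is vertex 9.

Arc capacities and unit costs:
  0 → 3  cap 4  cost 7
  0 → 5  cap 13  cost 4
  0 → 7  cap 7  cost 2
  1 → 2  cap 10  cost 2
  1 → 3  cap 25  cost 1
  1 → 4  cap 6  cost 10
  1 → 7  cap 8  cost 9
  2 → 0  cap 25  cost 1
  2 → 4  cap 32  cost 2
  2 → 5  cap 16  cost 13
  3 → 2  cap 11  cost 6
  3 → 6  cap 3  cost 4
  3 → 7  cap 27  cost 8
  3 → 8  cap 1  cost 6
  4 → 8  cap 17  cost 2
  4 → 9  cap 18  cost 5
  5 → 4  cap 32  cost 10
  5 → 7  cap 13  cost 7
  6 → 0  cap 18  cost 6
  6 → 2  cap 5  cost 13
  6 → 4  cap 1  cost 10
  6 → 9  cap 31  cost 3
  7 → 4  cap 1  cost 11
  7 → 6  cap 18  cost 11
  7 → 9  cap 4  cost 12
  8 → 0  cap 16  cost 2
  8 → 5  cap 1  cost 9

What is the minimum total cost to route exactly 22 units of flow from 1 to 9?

shortest-cost path #1: 1→3→6→9 push 3 @ unit cost 8 (adds 24)
shortest-cost path #2: 1→2→4→9 push 10 @ unit cost 9 (adds 90)
shortest-cost path #3: 1→3→2→4→9 push 8 @ unit cost 14 (adds 112)
shortest-cost path #4: 1→7→9 push 1 @ unit cost 21 (adds 21)
total cost = 247

Minimum cost for 22 units: 247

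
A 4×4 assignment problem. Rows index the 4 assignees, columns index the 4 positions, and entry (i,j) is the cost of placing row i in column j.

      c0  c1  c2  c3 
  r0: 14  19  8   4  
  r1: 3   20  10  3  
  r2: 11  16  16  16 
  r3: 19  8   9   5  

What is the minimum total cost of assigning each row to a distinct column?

optimal assignment: row0→col2 (cost 8), row1→col3 (cost 3), row2→col0 (cost 11), row3→col1 (cost 8)
total = 8 + 3 + 11 + 8 = 30

Minimum assignment cost: 30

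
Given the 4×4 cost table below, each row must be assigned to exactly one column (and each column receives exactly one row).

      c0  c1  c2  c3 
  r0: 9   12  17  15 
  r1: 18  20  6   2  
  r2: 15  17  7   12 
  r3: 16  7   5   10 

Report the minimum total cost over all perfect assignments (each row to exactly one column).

optimal assignment: row0→col0 (cost 9), row1→col3 (cost 2), row2→col2 (cost 7), row3→col1 (cost 7)
total = 9 + 2 + 7 + 7 = 25

Minimum assignment cost: 25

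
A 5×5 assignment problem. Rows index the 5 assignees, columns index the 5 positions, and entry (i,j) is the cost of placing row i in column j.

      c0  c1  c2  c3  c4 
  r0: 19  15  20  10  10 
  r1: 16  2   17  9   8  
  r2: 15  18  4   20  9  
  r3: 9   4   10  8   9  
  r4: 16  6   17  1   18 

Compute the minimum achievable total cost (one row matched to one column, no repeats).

Minimum assignment cost: 26

optimal assignment: row0→col4 (cost 10), row1→col1 (cost 2), row2→col2 (cost 4), row3→col0 (cost 9), row4→col3 (cost 1)
total = 10 + 2 + 4 + 9 + 1 = 26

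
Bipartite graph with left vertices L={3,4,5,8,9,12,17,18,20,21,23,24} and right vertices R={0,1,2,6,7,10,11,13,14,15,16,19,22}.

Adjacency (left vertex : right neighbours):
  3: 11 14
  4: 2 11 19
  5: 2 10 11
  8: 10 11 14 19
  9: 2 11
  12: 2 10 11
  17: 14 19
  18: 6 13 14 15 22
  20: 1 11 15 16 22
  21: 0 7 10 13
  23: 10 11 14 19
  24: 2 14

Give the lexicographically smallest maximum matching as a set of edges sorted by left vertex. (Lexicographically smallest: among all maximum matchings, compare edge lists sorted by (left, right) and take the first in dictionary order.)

|M| = 8 (so the lex-smallest maximum matching has 8 edges)
process left vertices in ascending order; for each, take the smallest-labelled available neighbour that still permits 8 edges overall, or leave it unmatched if none does
lex-smallest matching: {3-11, 4-2, 5-10, 8-14, 17-19, 18-6, 20-1, 21-0}

Lex-smallest maximum matching: {(3,11), (4,2), (5,10), (8,14), (17,19), (18,6), (20,1), (21,0)}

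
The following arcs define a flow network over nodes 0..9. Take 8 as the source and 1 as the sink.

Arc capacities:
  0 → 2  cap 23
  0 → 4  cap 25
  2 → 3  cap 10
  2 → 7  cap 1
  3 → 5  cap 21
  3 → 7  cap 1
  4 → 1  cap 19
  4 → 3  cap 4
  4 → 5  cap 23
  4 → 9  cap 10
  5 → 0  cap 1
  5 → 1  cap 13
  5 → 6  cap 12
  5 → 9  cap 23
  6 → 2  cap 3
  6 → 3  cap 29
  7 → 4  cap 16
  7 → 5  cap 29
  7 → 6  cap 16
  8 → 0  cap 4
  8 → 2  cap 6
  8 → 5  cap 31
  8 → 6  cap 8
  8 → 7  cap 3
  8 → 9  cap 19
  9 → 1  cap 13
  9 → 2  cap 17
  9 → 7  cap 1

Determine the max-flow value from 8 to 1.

augment #1: 8→5→1 bottleneck 13, total now 13
augment #2: 8→9→1 bottleneck 13, total now 26
augment #3: 8→0→4→1 bottleneck 4, total now 30
augment #4: 8→7→4→1 bottleneck 3, total now 33
augment #5: 8→2→7→4→1 bottleneck 1, total now 34
augment #6: 8→5→0→4→1 bottleneck 1, total now 35
augment #7: 8→9→7→4→1 bottleneck 1, total now 36
augment #8: 8→2→3→7→4→1 bottleneck 1, total now 37

Maximum flow value: 37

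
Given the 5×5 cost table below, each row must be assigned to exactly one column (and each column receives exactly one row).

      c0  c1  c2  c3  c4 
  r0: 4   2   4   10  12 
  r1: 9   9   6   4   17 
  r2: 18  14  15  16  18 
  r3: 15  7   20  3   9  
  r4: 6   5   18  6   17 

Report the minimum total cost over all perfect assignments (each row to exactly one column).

Minimum assignment cost: 35

optimal assignment: row0→col1 (cost 2), row1→col2 (cost 6), row2→col4 (cost 18), row3→col3 (cost 3), row4→col0 (cost 6)
total = 2 + 6 + 18 + 3 + 6 = 35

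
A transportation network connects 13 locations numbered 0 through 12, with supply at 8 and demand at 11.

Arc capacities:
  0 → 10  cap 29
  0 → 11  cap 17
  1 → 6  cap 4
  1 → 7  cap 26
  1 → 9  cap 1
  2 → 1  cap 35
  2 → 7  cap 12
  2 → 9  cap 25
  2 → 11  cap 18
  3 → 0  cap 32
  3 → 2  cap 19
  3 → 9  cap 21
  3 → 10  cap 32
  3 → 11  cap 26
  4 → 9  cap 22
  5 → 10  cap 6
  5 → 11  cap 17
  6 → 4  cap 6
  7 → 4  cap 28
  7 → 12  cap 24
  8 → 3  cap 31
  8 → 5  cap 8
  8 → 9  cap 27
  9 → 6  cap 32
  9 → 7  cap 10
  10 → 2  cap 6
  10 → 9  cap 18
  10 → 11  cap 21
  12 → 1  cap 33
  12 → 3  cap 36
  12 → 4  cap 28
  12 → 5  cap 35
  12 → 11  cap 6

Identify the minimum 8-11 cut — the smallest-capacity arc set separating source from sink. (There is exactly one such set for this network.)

Min-cut arcs: {(8,3), (8,5), (9,7)} (total capacity 49)

augment #1: 8→3→11 push 26
augment #2: 8→5→11 push 8
augment #3: 8→3→0→11 push 5
augment #4: 8→9→7→12→11 push 6
augment #5: 8→9→7→12→5→11 push 4
max flow = 49; residual-reachable set from 8 gives S-side
cut edges (S→T): {(8,3), (8,5), (9,7)} total cap 49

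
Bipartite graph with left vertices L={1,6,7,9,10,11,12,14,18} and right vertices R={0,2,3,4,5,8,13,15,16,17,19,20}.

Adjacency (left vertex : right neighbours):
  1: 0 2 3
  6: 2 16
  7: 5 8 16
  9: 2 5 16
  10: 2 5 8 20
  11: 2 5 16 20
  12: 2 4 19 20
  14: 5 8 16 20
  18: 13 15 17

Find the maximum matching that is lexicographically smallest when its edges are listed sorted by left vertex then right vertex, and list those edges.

Lex-smallest maximum matching: {(1,0), (6,2), (7,5), (9,16), (10,8), (11,20), (12,4), (18,13)}

|M| = 8 (so the lex-smallest maximum matching has 8 edges)
process left vertices in ascending order; for each, take the smallest-labelled available neighbour that still permits 8 edges overall, or leave it unmatched if none does
lex-smallest matching: {1-0, 6-2, 7-5, 9-16, 10-8, 11-20, 12-4, 18-13}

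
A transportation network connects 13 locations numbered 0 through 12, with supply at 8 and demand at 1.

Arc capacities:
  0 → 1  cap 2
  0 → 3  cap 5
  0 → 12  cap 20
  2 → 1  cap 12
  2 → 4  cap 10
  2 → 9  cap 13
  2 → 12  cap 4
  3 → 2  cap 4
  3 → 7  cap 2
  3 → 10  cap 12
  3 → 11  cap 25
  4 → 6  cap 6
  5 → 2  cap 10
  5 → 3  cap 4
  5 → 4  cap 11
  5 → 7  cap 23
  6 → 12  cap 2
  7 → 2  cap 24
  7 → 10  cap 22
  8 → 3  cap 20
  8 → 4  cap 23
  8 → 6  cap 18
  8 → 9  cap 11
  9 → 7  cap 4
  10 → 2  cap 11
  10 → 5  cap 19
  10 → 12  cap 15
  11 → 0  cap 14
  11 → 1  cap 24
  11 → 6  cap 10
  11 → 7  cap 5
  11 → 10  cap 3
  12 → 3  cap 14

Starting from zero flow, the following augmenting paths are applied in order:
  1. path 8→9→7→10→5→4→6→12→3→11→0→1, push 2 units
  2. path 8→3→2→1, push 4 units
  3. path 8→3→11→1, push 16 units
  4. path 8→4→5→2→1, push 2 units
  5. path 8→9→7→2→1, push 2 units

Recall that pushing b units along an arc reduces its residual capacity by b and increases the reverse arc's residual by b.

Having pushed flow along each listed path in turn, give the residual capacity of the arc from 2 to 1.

Residual capacity of (2,1): 4

after path 1 (8→9→7→10→5→4→6→12→3→11→0→1, push 2): res(2,1)=12
after path 2 (8→3→2→1, push 4): res(2,1)=8
after path 3 (8→3→11→1, push 16): res(2,1)=8
after path 4 (8→4→5→2→1, push 2): res(2,1)=6
after path 5 (8→9→7→2→1, push 2): res(2,1)=4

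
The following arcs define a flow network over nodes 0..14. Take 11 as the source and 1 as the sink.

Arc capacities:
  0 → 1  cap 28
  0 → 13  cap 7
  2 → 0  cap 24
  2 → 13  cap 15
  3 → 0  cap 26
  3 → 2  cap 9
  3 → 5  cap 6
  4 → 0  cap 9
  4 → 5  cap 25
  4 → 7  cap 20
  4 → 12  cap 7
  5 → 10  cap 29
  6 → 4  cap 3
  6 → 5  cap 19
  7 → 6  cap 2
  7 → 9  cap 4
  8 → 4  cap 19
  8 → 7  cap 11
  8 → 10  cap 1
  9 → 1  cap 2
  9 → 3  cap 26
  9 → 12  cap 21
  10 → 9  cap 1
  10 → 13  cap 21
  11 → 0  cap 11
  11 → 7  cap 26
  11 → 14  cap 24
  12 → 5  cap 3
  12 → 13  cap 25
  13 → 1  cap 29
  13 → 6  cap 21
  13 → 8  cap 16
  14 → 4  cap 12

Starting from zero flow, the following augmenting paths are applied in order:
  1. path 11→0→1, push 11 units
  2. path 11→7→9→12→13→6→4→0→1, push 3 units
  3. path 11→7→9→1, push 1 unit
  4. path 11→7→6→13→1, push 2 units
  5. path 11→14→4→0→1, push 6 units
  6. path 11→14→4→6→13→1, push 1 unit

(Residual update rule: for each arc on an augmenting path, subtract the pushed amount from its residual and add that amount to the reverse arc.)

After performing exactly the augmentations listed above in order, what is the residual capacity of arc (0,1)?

Residual capacity of (0,1): 8

after path 1 (11→0→1, push 11): res(0,1)=17
after path 2 (11→7→9→12→13→6→4→0→1, push 3): res(0,1)=14
after path 3 (11→7→9→1, push 1): res(0,1)=14
after path 4 (11→7→6→13→1, push 2): res(0,1)=14
after path 5 (11→14→4→0→1, push 6): res(0,1)=8
after path 6 (11→14→4→6→13→1, push 1): res(0,1)=8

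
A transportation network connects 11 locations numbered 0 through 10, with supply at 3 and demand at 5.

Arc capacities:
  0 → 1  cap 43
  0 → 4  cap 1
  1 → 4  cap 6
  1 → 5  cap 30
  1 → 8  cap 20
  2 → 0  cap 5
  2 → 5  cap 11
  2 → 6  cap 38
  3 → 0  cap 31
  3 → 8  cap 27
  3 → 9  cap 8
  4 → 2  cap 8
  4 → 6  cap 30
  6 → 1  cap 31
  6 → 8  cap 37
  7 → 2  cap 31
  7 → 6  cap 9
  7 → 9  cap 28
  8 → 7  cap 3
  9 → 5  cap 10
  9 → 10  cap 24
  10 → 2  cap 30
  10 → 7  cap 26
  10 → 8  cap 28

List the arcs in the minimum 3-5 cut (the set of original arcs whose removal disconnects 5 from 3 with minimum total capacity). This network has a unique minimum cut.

Min-cut arcs: {(3,0), (3,9), (8,7)} (total capacity 42)

augment #1: 3→9→5 push 8
augment #2: 3→0→1→5 push 30
augment #3: 3→0→4→2→5 push 1
augment #4: 3→8→7→2→5 push 3
max flow = 42; residual-reachable set from 3 gives S-side
cut edges (S→T): {(3,0), (3,9), (8,7)} total cap 42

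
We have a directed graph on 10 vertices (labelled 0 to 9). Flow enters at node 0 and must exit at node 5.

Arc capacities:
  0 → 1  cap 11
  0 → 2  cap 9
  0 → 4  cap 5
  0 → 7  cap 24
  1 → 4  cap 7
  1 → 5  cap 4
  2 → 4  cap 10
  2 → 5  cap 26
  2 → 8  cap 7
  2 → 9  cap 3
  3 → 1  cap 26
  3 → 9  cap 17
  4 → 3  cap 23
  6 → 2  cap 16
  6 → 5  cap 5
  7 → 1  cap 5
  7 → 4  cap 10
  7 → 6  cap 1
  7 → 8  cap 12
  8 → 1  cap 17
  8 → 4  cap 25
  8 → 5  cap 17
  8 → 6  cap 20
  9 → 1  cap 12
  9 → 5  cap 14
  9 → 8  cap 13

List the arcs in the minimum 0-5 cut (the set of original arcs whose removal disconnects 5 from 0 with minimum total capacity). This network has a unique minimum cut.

Min-cut arcs: {(0,2), (1,5), (3,9), (7,6), (7,8)} (total capacity 43)

augment #1: 0→1→5 push 4
augment #2: 0→2→5 push 9
augment #3: 0→7→6→5 push 1
augment #4: 0→7→8→5 push 12
augment #5: 0→4→3→9→5 push 5
augment #6: 0→1→4→3→9→5 push 7
augment #7: 0→7→4→3→9→5 push 2
augment #8: 0→7→4→3→9→8→5 push 3
max flow = 43; residual-reachable set from 0 gives S-side
cut edges (S→T): {(0,2), (1,5), (3,9), (7,6), (7,8)} total cap 43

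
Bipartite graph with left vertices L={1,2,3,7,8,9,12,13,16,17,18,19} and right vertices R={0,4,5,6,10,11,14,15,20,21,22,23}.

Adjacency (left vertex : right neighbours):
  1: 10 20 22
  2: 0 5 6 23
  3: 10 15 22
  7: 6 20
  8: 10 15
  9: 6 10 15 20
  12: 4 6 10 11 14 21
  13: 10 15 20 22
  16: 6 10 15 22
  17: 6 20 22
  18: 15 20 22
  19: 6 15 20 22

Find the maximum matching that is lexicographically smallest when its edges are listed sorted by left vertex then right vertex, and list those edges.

|M| = 7 (so the lex-smallest maximum matching has 7 edges)
process left vertices in ascending order; for each, take the smallest-labelled available neighbour that still permits 7 edges overall, or leave it unmatched if none does
lex-smallest matching: {1-10, 2-0, 3-15, 7-6, 9-20, 12-4, 13-22}

Lex-smallest maximum matching: {(1,10), (2,0), (3,15), (7,6), (9,20), (12,4), (13,22)}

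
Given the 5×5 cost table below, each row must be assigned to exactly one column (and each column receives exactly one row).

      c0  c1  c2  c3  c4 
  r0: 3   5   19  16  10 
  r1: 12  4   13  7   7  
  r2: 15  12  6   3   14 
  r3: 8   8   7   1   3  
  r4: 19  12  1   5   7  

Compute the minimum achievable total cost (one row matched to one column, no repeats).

Minimum assignment cost: 14

optimal assignment: row0→col0 (cost 3), row1→col1 (cost 4), row2→col3 (cost 3), row3→col4 (cost 3), row4→col2 (cost 1)
total = 3 + 4 + 3 + 3 + 1 = 14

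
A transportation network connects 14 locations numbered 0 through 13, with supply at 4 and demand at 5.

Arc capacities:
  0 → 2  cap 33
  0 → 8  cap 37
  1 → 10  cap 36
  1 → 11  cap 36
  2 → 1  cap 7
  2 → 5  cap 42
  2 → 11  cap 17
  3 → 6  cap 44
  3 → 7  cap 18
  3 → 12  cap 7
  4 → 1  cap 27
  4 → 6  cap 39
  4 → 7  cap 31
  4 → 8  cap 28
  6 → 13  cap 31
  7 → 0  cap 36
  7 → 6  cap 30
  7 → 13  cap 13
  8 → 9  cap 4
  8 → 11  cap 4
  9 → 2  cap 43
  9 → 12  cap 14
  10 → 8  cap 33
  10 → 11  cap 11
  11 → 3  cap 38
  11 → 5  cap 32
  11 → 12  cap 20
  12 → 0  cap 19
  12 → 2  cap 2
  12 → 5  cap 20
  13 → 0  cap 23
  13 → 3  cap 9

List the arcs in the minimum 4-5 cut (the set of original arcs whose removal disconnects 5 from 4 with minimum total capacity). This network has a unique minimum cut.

augment #1: 4→1→11→5 push 27
augment #2: 4→8→11→5 push 4
augment #3: 4→7→0→2→5 push 31
augment #4: 4→8→9→2→5 push 4
augment #5: 4→6→13→0→2→5 push 2
augment #6: 4→6→13→3→12→5 push 7
max flow = 75; residual-reachable set from 4 gives S-side
cut edges (S→T): {(0,2), (3,12), (4,1), (8,9), (8,11)} total cap 75

Min-cut arcs: {(0,2), (3,12), (4,1), (8,9), (8,11)} (total capacity 75)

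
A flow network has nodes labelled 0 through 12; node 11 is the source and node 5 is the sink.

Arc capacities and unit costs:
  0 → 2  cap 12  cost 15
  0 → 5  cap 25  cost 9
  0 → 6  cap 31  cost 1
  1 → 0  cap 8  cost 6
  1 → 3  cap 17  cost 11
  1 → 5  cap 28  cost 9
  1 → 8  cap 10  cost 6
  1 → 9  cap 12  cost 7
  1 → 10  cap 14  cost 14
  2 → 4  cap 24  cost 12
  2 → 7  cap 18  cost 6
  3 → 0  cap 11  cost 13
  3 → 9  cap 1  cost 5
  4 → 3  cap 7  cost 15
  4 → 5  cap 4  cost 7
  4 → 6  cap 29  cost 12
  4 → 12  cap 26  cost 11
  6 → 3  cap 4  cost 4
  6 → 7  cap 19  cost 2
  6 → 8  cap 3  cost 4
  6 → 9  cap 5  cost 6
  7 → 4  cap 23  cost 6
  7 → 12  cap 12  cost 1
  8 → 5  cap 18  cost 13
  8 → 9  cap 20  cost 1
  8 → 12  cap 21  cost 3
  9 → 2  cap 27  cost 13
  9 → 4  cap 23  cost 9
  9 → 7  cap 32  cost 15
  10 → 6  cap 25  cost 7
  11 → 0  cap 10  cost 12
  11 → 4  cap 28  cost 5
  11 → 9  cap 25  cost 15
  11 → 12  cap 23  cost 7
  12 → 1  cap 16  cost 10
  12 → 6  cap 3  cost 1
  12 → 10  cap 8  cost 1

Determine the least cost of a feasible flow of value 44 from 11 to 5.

shortest-cost path #1: 11→4→5 push 4 @ unit cost 12 (adds 48)
shortest-cost path #2: 11→0→5 push 10 @ unit cost 21 (adds 210)
shortest-cost path #3: 11→12→6→8→5 push 3 @ unit cost 25 (adds 75)
shortest-cost path #4: 11→12→1→5 push 16 @ unit cost 26 (adds 416)
shortest-cost path #5: 11→12→10→6→3→0→5 push 4 @ unit cost 41 (adds 164)
shortest-cost path #6: 11→4→3→0→5 push 7 @ unit cost 42 (adds 294)
total cost = 1207

Minimum cost for 44 units: 1207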